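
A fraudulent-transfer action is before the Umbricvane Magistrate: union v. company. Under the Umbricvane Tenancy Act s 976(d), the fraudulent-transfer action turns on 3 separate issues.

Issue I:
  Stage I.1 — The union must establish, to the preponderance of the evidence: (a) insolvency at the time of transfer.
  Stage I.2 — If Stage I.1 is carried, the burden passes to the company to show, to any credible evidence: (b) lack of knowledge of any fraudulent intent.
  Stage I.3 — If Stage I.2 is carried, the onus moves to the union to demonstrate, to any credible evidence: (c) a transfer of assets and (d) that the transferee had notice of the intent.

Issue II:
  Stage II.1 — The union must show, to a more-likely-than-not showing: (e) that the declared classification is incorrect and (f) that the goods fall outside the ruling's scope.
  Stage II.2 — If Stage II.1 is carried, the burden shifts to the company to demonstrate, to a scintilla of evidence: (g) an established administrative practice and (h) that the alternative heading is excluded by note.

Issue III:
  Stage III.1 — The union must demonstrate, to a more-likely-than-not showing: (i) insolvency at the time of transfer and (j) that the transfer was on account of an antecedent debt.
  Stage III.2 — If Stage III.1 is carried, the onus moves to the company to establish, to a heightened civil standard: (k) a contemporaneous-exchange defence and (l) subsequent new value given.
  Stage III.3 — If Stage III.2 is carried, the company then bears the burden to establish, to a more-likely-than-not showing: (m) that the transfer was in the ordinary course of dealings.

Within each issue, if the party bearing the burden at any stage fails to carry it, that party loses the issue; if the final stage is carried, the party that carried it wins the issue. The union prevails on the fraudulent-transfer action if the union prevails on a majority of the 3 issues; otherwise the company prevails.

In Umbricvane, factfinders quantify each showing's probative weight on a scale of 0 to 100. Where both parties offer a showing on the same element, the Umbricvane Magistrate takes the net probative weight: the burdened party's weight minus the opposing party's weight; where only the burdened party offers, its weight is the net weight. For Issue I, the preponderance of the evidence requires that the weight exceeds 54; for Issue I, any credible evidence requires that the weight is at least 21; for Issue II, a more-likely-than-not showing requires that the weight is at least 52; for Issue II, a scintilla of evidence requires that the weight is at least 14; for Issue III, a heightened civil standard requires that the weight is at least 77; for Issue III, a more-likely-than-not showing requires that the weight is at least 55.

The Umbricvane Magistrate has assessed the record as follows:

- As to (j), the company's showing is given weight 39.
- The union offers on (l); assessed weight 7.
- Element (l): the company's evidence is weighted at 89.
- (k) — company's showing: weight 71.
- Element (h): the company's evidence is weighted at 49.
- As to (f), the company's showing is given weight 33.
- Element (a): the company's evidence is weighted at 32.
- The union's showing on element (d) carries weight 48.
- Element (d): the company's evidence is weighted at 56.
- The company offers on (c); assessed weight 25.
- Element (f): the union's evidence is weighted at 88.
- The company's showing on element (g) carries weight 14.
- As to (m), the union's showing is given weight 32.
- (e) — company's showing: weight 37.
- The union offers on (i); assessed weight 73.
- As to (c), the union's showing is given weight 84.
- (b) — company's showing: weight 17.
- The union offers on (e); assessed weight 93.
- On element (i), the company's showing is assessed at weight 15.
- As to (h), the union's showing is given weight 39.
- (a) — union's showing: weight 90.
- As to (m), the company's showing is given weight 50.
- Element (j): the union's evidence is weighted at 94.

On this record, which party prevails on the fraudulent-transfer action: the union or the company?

— Issue I —
At Stage I.1 the union must meet the preponderance of the evidence (weight exceeds 54): on (a) the weight is 90 less the opposing 32 gives net 58, which does exceed 54, so (a) meets the standard.
  The union carries Stage I.1; the company now bears the burden.
At Stage I.2 the company must meet any credible evidence (weight is at least 21): on (b) the weight is 17, < 21, so (b) does not meet the standard.
  The company does not carry Stage I.2.
The union prevails on this issue.
— Issue II —
Stage II.1 — burden on union; standard: a more-likely-than-not showing (weight is at least 52).
    (e): 93 − 37 = 56 ≥ 52 [met]
    (f): 88 − 33 = 55 ≥ 52 [met]
  Stage II.1 carried; the burden shifts to the company.
Stage II.2 — burden on company; standard: a scintilla of evidence (weight is at least 14).
    (g): 14 ≥ 14 [met]
    (h): 49 − 39 = 10 < 14 [not met]
  Stage II.2 not carried; the company fails its burden.
The analysis ends at Stage II.2; the union prevails on this issue.
— Issue III —
At Stage III.1 the union must meet a more-likely-than-not showing (weight is at least 55): on (i) the weight is 73 less the opposing 15 gives net 58, which does reach 55, so (i) meets the standard; on (j) the weight is 94 less the opposing 39 gives net 55, ≥ 55, so (j) meets the standard.
  All elements met. The burden passes to the company.
At Stage III.2 the company must meet a heightened civil standard (weight is at least 77): on (k) the weight is 71, which does not reach 77, so (k) does not meet the standard; on (l) the weight is 89 less the opposing 7 gives net 82, which does reach 77, so (l) meets the standard.
  Stage III.2 not carried; the company fails its burden.
The analysis ends at Stage III.2; the union prevails on this issue.
Per-issue: Issue I → union; Issue II → union; Issue III → union. The union must prevail on a majority of issues; overall, the union prevails.

union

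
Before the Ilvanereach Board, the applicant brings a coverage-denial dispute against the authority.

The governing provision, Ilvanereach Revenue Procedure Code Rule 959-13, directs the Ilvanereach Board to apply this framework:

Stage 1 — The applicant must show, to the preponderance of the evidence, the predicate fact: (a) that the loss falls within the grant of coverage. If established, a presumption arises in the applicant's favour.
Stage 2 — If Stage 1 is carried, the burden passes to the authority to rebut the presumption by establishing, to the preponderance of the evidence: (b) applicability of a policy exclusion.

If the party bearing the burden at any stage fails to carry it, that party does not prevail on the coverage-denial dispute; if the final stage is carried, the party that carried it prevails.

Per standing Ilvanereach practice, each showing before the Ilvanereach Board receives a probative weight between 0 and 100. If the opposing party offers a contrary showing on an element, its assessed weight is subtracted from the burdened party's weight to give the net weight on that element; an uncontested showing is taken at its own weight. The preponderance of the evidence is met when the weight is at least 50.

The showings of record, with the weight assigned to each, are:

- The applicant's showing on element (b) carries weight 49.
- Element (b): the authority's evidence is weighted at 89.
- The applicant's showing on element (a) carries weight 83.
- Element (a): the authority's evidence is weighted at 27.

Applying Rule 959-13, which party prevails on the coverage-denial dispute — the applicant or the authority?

Stage 1 (applicant, the preponderance of the evidence, weight is at least 50): (a) net 83−27=56 ≥ 50 — meets.
  Stage 1 carried; the burden shifts to the authority.
Stage 2 (authority, the preponderance of the evidence, weight is at least 50): (b) net 89−49=40 < 50 — fails.
  Not every element is met, so the authority fails to carry Stage 2.
So the applicant prevails.

applicant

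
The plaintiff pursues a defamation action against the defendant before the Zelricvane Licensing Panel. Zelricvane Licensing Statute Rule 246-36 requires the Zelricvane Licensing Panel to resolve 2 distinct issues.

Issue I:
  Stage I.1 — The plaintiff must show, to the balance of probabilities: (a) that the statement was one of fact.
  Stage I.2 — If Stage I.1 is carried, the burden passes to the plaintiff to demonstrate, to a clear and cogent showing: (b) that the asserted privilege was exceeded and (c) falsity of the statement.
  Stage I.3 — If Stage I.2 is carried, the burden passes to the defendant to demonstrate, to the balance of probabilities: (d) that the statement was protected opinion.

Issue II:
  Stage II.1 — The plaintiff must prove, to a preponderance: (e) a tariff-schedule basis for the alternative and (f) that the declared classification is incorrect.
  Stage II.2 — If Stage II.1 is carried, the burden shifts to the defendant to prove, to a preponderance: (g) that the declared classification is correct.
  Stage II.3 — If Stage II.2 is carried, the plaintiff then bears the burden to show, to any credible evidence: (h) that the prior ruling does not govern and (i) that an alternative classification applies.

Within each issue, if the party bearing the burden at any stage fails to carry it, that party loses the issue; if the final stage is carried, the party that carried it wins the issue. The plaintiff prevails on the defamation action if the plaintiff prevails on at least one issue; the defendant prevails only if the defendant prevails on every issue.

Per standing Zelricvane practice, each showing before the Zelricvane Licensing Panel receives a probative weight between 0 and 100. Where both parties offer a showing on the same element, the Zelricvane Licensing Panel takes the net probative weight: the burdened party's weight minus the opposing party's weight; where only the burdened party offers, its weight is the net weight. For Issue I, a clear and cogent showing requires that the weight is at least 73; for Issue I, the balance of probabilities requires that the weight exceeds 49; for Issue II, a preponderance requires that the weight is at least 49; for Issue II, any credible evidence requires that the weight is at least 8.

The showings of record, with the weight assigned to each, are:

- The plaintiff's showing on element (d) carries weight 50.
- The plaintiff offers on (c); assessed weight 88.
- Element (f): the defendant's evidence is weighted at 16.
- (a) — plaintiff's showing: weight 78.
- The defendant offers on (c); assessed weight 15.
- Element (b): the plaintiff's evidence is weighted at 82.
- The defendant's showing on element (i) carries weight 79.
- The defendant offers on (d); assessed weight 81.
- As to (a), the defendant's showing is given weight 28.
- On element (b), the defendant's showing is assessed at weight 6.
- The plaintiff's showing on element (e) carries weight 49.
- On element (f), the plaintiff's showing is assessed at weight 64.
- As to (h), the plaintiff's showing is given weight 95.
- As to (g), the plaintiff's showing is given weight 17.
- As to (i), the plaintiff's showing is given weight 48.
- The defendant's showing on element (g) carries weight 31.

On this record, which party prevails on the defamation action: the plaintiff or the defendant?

— Issue I —
Stage I.1 — burden on plaintiff; standard: the balance of probabilities (weight exceeds 49).
    (a): 78 − 28 = 50 > 49 [met]
  Stage I.1 carried; the burden remains with the plaintiff.
Stage I.2 — burden on plaintiff; standard: a clear and cogent showing (weight is at least 73).
    (b): 82 − 6 = 76 ≥ 73 [met]
    (c): 88 − 15 = 73 ≥ 73 [met]
  All elements met. The burden passes to the defendant.
Stage I.3 — burden on defendant; standard: the balance of probabilities (weight exceeds 49).
    (d): 81 − 50 = 31 ≤ 49 [not met]
  The defendant does not carry Stage I.3.
The analysis ends at Stage I.3; the plaintiff prevails on this issue.
— Issue II —
Stage II.1 (plaintiff, a preponderance, weight is at least 49): (e) 49 ≥ 49 — meets; (f) net 64−16=48 < 49 — fails.
  Stage II.1 not carried; the plaintiff fails its burden.
The defendant prevails on this issue.
Per-issue: Issue I → plaintiff; Issue II → defendant. The plaintiff must prevail on at least one issue; overall, the plaintiff prevails.

plaintiff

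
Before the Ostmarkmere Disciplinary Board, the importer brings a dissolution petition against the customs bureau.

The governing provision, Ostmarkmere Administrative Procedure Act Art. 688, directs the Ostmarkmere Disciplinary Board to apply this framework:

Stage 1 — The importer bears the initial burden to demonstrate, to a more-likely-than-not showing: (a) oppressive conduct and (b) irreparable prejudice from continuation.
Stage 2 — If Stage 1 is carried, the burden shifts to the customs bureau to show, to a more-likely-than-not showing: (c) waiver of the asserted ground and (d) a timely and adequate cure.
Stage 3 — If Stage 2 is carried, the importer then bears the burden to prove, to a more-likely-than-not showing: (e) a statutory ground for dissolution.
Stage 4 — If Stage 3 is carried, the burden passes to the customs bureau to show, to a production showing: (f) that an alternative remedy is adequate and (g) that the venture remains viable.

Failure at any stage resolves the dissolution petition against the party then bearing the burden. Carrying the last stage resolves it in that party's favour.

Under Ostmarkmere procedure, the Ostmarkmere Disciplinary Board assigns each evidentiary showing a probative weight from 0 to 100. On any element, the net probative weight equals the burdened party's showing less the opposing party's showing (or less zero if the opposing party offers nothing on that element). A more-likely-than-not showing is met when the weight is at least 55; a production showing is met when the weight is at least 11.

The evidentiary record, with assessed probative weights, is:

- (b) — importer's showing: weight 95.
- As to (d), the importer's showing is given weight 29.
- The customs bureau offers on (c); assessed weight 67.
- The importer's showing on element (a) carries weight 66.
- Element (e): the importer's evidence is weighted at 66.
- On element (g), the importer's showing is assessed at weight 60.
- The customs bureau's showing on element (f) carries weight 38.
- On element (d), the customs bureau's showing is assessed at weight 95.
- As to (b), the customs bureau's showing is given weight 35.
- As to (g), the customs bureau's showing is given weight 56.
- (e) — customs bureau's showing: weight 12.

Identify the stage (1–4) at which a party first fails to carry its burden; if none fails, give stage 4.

At Stage 1 the importer must meet a more-likely-than-not showing (weight is at least 55): on (a) the weight is 66, which does reach 55, so (a) meets the standard; on (b) the weight is 95 less the opposing 35 gives net 60, which does reach 55, so (b) meets the standard.
  All elements met. The burden passes to the customs bureau.
At Stage 2 the customs bureau must meet a more-likely-than-not showing (weight is at least 55): on (c) the weight is 67, which does reach 55, so (c) meets the standard; on (d) the weight is 95 less the opposing 29 gives net 66, which does reach 55, so (d) meets the standard.
  The customs bureau carries Stage 2; the importer now bears the burden.
At Stage 3 the importer must meet a more-likely-than-not showing (weight is at least 55): on (e) the weight is 66 less the opposing 12 gives net 54, < 55, so (e) does not meet the standard.
  The importer does not carry Stage 3.
So the customs bureau prevails.

stage 3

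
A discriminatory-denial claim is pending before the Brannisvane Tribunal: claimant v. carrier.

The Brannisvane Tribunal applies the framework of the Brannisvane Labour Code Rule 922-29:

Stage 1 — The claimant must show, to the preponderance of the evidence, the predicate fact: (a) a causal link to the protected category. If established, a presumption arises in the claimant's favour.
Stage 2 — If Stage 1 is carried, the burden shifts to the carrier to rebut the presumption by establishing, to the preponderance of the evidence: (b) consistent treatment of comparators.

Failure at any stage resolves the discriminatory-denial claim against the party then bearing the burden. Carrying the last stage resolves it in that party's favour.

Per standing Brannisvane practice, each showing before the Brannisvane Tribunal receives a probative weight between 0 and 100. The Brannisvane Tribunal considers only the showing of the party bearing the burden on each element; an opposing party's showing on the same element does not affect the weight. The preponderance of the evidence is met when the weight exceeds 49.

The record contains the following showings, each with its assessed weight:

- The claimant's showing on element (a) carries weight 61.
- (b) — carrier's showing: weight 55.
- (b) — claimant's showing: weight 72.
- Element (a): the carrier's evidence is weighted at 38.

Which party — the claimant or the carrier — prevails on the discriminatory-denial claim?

Stage 1 (claimant, the preponderance of the evidence, weight exceeds 49): (a) 61 (carrier's 38 disregarded) > 49 — meets.
  Stage 1 is satisfied; the onus moves to the carrier.
Stage 2 (carrier, the preponderance of the evidence, weight exceeds 49): (b) 55 (claimant's 72 disregarded) > 49 — meets.
  The carrier carries the last stage.
With every stage satisfied, the carrier prevails.

carrier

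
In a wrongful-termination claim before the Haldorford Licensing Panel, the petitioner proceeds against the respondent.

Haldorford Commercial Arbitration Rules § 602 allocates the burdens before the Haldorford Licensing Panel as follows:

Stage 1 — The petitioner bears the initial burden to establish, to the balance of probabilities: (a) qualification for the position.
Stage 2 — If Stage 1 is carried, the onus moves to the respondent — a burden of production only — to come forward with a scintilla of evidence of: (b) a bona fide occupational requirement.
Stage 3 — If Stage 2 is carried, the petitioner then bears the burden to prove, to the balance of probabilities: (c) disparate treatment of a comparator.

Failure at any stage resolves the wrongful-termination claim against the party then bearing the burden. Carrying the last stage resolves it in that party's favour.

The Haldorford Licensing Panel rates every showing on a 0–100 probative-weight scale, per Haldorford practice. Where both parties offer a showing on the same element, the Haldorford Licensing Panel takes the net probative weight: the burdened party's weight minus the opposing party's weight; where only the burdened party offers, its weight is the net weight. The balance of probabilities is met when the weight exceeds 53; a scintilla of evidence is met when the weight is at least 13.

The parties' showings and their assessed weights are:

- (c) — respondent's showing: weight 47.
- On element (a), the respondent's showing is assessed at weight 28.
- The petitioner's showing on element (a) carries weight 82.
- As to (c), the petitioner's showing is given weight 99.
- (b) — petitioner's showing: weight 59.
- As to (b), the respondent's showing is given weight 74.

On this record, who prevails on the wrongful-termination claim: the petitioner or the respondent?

Stage 1 (petitioner, the balance of probabilities, weight exceeds 53): (a) net 82−28=54 > 53 — meets.
  The petitioner carries Stage 1; the respondent now bears the burden.
Stage 2 (respondent, a scintilla of evidence, weight is at least 13): (b) net 74−59=15 ≥ 13 — meets.
  All elements met. The burden passes to the petitioner.
Stage 3 (petitioner, the balance of probabilities, weight exceeds 53): (c) net 99−47=52 ≤ 53 — fails.
  Stage 3 not carried; the petitioner fails its burden.
So the respondent prevails.

respondent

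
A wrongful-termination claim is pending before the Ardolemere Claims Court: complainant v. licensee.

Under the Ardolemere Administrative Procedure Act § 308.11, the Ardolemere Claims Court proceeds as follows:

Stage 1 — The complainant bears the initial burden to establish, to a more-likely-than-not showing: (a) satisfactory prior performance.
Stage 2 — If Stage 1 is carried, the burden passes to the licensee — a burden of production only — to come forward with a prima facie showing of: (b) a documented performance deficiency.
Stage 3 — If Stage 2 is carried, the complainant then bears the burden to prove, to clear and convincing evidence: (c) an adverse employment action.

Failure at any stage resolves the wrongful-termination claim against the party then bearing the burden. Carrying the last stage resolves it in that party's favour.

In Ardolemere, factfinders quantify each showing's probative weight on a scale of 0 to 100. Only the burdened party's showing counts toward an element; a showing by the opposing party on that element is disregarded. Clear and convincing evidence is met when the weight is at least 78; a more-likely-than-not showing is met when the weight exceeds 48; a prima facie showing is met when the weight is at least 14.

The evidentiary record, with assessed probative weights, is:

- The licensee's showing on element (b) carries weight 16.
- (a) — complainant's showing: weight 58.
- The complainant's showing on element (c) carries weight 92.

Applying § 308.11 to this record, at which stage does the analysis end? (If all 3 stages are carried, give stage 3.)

At Stage 1 the complainant must meet a more-likely-than-not showing (weight exceeds 48): on (a) the weight is 58, > 48, so (a) meets the standard.
  Stage 1 carried; the burden shifts to the licensee.
At Stage 2 the licensee must meet a prima facie showing (weight is at least 14): on (b) the weight is 16, which does reach 14, so (b) meets the standard.
  All elements met. The burden passes to the complainant.
At Stage 3 the complainant must meet clear and convincing evidence (weight is at least 78): on (c) the weight is 92, ≥ 78, so (c) meets the standard.
  All elements met at the final stage.
Every stage carried; the complainant prevails.

stage 3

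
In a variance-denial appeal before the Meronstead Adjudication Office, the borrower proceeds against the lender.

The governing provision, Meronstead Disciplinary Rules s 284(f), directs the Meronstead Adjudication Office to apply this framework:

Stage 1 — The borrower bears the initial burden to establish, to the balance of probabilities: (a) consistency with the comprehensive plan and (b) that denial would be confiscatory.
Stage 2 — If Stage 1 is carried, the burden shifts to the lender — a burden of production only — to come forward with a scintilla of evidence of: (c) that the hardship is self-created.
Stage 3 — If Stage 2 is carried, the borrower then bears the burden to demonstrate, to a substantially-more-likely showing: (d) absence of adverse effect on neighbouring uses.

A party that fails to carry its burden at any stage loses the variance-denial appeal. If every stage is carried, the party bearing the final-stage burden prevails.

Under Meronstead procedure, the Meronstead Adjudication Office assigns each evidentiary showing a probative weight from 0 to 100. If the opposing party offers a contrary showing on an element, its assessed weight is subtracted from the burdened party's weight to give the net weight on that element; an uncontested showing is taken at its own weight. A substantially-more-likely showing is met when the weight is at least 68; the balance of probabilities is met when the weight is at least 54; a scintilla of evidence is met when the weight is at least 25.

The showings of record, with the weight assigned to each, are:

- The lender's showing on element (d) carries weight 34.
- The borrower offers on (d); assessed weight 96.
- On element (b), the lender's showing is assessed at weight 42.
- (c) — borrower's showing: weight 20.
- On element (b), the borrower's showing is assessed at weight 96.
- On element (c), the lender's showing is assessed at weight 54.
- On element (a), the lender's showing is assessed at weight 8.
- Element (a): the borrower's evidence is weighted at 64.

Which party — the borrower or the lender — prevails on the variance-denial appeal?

At Stage 1 the borrower must meet the balance of probabilities (weight is at least 54): on (a) the weight is 64 less the opposing 8 gives net 56, ≥ 54, so (a) meets the standard; on (b) the weight is 96 less the opposing 42 gives net 54, which does reach 54, so (b) meets the standard.
  All elements met. The burden passes to the lender.
At Stage 2 the lender must meet a scintilla of evidence (weight is at least 25): on (c) the weight is 54 less the opposing 20 gives net 34, which does reach 25, so (c) meets the standard.
  Stage 2 is satisfied; the onus moves to the borrower.
At Stage 3 the borrower must meet a substantially-more-likely showing (weight is at least 68): on (d) the weight is 96 less the opposing 34 gives net 62, which does not reach 68, so (d) does not meet the standard.
  Stage 3 not carried; the borrower fails its burden.
The analysis ends at Stage 3; the lender prevails.

lender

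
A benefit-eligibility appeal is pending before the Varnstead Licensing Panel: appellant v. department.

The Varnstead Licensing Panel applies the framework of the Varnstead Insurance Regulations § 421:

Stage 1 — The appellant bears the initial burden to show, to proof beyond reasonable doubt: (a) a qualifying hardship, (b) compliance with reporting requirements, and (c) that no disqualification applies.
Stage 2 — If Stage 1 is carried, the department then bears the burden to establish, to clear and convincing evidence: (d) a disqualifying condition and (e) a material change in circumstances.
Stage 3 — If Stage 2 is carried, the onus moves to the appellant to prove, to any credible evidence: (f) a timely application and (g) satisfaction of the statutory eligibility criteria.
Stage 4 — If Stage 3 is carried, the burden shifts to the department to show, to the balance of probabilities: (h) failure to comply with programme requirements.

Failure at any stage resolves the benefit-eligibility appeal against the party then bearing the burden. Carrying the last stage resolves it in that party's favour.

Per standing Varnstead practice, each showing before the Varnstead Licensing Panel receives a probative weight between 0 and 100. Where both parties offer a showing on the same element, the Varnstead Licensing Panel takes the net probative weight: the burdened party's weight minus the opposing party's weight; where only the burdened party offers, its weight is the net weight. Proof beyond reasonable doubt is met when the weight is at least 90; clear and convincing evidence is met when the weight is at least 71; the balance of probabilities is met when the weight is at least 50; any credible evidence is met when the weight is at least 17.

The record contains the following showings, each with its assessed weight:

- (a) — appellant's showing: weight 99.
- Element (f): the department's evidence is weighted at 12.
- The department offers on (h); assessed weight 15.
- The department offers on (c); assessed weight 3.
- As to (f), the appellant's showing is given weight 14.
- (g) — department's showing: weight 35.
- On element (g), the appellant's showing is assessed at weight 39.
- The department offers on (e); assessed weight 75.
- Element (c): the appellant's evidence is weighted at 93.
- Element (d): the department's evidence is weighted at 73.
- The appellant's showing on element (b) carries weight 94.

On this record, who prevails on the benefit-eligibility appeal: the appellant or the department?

Stage 1 — burden on appellant; standard: proof beyond reasonable doubt (weight is at least 90).
    (a): 99 ≥ 90 [met]
    (b): 94 ≥ 90 [met]
    (c): 93 − 3 = 90 ≥ 90 [met]
  All elements met. The burden passes to the department.
Stage 2 — burden on department; standard: clear and convincing evidence (weight is at least 71).
    (d): 73 ≥ 71 [met]
    (e): 75 ≥ 71 [met]
  All elements met. The burden passes to the appellant.
Stage 3 — burden on appellant; standard: any credible evidence (weight is at least 17).
    (f): 14 − 12 = 2 < 17 [not met]
    (g): 39 − 35 = 4 < 17 [not met]
  Stage 3 not carried; the appellant fails its burden.
The analysis ends at Stage 3; the department prevails.

department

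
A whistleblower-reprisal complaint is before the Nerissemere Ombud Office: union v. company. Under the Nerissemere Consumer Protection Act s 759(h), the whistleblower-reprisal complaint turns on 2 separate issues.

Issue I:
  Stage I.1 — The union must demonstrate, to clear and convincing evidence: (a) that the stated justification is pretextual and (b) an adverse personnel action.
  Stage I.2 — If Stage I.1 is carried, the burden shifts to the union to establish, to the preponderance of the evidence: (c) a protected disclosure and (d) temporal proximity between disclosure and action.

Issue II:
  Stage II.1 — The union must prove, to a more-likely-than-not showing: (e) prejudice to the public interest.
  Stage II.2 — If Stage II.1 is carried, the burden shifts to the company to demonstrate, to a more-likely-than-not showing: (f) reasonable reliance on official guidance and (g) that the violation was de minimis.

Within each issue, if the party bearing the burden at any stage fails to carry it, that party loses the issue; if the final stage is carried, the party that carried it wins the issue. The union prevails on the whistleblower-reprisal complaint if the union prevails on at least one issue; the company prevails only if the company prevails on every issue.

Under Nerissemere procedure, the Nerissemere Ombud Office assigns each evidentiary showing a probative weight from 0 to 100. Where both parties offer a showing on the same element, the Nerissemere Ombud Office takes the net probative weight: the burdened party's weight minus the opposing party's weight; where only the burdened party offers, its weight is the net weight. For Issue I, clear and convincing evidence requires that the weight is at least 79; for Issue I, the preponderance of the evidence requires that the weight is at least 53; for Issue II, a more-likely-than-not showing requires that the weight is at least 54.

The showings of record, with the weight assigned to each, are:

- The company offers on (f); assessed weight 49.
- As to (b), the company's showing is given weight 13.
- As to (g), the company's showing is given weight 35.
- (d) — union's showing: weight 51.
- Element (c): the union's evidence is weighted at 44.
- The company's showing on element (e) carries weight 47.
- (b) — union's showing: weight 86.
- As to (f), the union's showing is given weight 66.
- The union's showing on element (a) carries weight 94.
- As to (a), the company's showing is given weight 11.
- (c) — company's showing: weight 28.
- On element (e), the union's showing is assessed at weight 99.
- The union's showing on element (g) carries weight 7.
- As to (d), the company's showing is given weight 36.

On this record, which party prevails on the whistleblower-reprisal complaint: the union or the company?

company

— Issue I —
At Stage I.1 the union must meet clear and convincing evidence (weight is at least 79): on (a) the weight is 94 less the opposing 11 gives net 83, which does reach 79, so (a) meets the standard; on (b) the weight is 86 less the opposing 13 gives net 73, which does not reach 79, so (b) does not meet the standard.
  Stage I.1 not carried; the union fails its burden.
The company prevails on this issue.
— Issue II —
At Stage II.1 the union must meet a more-likely-than-not showing (weight is at least 54): on (e) the weight is 99 less the opposing 47 gives net 52, which does not reach 54, so (e) does not meet the standard.
  The union does not carry Stage II.1.
The company prevails on this issue.
Per-issue: Issue I → company; Issue II → company. The union must prevail on at least one issue; overall, the company prevails.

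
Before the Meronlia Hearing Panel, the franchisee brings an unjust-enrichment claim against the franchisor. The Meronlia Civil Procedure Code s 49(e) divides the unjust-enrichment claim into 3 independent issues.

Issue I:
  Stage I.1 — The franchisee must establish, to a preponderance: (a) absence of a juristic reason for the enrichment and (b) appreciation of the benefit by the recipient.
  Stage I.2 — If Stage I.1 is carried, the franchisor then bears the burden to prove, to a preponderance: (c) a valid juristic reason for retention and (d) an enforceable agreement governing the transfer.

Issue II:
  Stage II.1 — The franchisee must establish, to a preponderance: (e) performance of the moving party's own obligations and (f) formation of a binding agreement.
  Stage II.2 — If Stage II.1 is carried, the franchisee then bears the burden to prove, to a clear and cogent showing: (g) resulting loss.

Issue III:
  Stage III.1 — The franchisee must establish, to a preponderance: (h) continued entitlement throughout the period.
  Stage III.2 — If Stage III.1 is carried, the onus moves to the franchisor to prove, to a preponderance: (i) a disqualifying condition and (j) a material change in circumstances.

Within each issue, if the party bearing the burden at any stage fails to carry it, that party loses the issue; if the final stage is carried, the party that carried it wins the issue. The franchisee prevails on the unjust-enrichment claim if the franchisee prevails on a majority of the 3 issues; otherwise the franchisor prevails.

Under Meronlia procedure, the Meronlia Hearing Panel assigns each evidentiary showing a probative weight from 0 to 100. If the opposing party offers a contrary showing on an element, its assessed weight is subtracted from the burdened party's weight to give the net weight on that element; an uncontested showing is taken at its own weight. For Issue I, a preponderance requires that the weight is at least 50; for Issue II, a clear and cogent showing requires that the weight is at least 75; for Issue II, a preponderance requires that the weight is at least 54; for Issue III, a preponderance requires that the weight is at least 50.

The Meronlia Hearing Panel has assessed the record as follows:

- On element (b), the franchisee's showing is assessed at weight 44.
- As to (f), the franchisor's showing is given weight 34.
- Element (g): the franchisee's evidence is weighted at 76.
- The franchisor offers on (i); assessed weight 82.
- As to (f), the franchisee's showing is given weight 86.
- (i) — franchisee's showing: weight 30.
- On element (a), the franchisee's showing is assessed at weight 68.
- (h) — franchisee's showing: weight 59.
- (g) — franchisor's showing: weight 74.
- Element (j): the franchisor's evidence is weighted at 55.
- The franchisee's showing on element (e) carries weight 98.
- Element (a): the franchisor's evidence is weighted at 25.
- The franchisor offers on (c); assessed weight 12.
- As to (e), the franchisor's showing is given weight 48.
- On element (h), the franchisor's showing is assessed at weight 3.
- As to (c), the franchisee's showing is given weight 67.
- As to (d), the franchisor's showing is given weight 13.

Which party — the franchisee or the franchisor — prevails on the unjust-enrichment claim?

franchisor

— Issue I —
Stage I.1 (franchisee, a preponderance, weight is at least 50): (a) net 68−25=43 < 50 — fails; (b) 44 < 50 — fails.
  The franchisee does not carry Stage I.1.
The analysis ends at Stage I.1; the franchisor prevails on this issue.
— Issue II —
At Stage II.1 the franchisee must meet a preponderance (weight is at least 54): on (e) the weight is 98 less the opposing 48 gives net 50, < 54, so (e) does not meet the standard; on (f) the weight is 86 less the opposing 34 gives net 52, < 54, so (f) does not meet the standard.
  Stage II.1 not carried; the franchisee fails its burden.
The analysis ends at Stage II.1; the franchisor prevails on this issue.
— Issue III —
Stage III.1 (franchisee, a preponderance, weight is at least 50): (h) net 59−3=56 ≥ 50 — meets.
  The franchisee carries Stage III.1; the franchisor now bears the burden.
Stage III.2 (franchisor, a preponderance, weight is at least 50): (i) net 82−30=52 ≥ 50 — meets; (j) 55 ≥ 50 — meets.
  The franchisor carries the last stage.
With every stage satisfied, the franchisor prevails on this issue.
Per-issue: Issue I → franchisor; Issue II → franchisor; Issue III → franchisor. The franchisee must prevail on a majority of issues; overall, the franchisor prevails.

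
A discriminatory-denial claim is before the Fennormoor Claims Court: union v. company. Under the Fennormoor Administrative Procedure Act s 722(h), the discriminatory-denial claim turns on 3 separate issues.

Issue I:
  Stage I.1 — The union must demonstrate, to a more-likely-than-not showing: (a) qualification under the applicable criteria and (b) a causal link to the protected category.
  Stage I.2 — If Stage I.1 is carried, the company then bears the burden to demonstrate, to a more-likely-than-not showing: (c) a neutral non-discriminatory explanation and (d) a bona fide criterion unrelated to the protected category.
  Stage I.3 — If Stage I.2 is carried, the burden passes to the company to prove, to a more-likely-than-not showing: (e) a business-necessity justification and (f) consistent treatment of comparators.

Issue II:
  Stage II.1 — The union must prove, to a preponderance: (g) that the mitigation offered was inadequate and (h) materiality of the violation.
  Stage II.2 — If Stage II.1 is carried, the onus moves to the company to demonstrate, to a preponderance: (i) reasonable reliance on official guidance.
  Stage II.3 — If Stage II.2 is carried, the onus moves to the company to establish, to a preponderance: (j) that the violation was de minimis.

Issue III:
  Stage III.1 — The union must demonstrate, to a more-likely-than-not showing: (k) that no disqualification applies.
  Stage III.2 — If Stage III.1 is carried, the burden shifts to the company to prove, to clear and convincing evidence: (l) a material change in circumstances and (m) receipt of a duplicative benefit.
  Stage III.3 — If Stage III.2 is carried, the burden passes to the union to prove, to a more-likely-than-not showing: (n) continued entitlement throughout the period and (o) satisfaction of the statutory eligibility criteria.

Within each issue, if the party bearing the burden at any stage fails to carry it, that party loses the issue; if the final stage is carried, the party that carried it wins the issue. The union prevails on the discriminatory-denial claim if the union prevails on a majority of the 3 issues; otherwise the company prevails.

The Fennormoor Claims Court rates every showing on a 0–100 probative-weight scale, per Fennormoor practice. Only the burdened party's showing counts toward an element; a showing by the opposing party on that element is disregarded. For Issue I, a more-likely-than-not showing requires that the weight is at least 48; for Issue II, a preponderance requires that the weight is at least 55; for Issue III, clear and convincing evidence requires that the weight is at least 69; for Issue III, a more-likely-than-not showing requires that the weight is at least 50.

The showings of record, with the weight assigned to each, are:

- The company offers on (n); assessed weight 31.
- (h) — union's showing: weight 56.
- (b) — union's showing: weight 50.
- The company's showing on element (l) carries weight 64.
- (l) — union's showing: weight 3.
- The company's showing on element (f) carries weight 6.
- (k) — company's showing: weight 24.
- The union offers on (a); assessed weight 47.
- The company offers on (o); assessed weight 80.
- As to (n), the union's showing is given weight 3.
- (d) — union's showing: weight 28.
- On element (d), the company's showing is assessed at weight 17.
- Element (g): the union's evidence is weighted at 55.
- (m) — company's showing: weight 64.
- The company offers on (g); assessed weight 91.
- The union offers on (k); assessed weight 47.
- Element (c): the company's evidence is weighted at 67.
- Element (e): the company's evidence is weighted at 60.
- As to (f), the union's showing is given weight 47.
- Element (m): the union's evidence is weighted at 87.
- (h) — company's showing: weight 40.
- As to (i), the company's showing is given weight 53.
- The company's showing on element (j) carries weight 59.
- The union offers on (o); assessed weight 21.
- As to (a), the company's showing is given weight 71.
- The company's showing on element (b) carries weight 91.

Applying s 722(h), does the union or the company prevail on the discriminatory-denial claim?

company

— Issue I —
Stage I.1 — burden on union; standard: a more-likely-than-not showing (weight is at least 48).
    (a): 47 (company's 71 disregarded) < 48 [not met]
    (b): 50 (company's 91 disregarded) ≥ 48 [met]
  The union does not carry Stage I.1.
The company prevails on this issue.
— Issue II —
Stage II.1 — burden on union; standard: a preponderance (weight is at least 55).
    (g): 55 (company's 91 disregarded) ≥ 55 [met]
    (h): 56 (company's 40 disregarded) ≥ 55 [met]
  All elements met. The burden passes to the company.
Stage II.2 — burden on company; standard: a preponderance (weight is at least 55).
    (i): 53 < 55 [not met]
  The company does not carry Stage II.2.
The analysis ends at Stage II.2; the union prevails on this issue.
— Issue III —
At Stage III.1 the union must meet a more-likely-than-not showing (weight is at least 50): on (k) the weight is 47 (the company's 24 is given no effect), < 50, so (k) does not meet the standard.
  The union does not carry Stage III.1.
The analysis ends at Stage III.1; the company prevails on this issue.
Per-issue: Issue I → company; Issue II → union; Issue III → company. The union must prevail on a majority of issues; overall, the company prevails.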